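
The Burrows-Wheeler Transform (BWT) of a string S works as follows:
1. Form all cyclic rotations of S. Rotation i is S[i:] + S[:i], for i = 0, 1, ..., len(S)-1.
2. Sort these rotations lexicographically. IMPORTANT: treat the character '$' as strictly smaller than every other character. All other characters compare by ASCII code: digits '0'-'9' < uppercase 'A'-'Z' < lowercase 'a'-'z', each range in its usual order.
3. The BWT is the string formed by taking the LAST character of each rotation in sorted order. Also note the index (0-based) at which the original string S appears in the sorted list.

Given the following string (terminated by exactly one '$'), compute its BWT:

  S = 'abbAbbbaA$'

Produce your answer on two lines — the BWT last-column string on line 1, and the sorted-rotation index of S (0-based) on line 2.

All 10 rotations (rotation i = S[i:]+S[:i]):
  rot[0] = abbAbbbaA$
  rot[1] = bbAbbbaA$a
  rot[2] = bAbbbaA$ab
  rot[3] = AbbbaA$abb
  rot[4] = bbbaA$abbA
  rot[5] = bbaA$abbAb
  rot[6] = baA$abbAbb
  rot[7] = aA$abbAbbb
  rot[8] = A$abbAbbba
  rot[9] = $abbAbbbaA
Sorted (with $ < everything):
  sorted[0] = $abbAbbbaA  (last char: 'A')
  sorted[1] = A$abbAbbba  (last char: 'a')
  sorted[2] = AbbbaA$abb  (last char: 'b')
  sorted[3] = aA$abbAbbb  (last char: 'b')
  sorted[4] = abbAbbbaA$  (last char: '$')
  sorted[5] = bAbbbaA$ab  (last char: 'b')
  sorted[6] = baA$abbAbb  (last char: 'b')
  sorted[7] = bbAbbbaA$a  (last char: 'a')
  sorted[8] = bbaA$abbAb  (last char: 'b')
  sorted[9] = bbbaA$abbA  (last char: 'A')
Last column: Aabb$bbabA
Original string S is at sorted index 4

Answer: Aabb$bbabA
4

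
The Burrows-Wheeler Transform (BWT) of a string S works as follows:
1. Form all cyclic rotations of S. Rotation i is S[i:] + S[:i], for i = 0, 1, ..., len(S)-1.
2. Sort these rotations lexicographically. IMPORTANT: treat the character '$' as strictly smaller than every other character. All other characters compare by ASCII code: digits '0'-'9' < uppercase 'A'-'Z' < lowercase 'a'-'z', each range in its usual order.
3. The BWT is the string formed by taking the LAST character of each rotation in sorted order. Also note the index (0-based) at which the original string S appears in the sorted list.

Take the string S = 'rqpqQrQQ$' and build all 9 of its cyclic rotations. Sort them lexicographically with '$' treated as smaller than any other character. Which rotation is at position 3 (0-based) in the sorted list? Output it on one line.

All 9 rotations (rotation i = S[i:]+S[:i]):
  rot[0] = rqpqQrQQ$
  rot[1] = qpqQrQQ$r
  rot[2] = pqQrQQ$rq
  rot[3] = qQrQQ$rqp
  rot[4] = QrQQ$rqpq
  rot[5] = rQQ$rqpqQ
  rot[6] = QQ$rqpqQr
  rot[7] = Q$rqpqQrQ
  rot[8] = $rqpqQrQQ
Sorted (with $ < everything):
  sorted[0] = $rqpqQrQQ
  sorted[1] = Q$rqpqQrQ
  sorted[2] = QQ$rqpqQr
  sorted[3] = QrQQ$rqpq
  sorted[4] = pqQrQQ$rq
  sorted[5] = qQrQQ$rqp
  sorted[6] = qpqQrQQ$r
  sorted[7] = rQQ$rqpqQ
  sorted[8] = rqpqQrQQ$
sorted[3] = QrQQ$rqpq

Answer: QrQQ$rqpq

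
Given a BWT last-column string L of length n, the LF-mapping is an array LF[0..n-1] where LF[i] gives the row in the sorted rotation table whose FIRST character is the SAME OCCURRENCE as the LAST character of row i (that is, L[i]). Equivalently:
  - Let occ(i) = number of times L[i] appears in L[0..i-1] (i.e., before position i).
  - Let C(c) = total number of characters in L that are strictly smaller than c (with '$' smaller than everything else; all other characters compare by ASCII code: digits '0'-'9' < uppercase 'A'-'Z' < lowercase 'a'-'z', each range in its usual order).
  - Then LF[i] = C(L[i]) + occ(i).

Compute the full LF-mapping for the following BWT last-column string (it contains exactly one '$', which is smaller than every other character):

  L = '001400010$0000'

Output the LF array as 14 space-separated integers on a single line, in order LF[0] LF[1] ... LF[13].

Char counts: '$':1, '0':10, '1':2, '4':1
C (first-col start): C('$')=0, C('0')=1, C('1')=11, C('4')=13
L[0]='0': occ=0, LF[0]=C('0')+0=1+0=1
L[1]='0': occ=1, LF[1]=C('0')+1=1+1=2
L[2]='1': occ=0, LF[2]=C('1')+0=11+0=11
L[3]='4': occ=0, LF[3]=C('4')+0=13+0=13
L[4]='0': occ=2, LF[4]=C('0')+2=1+2=3
L[5]='0': occ=3, LF[5]=C('0')+3=1+3=4
L[6]='0': occ=4, LF[6]=C('0')+4=1+4=5
L[7]='1': occ=1, LF[7]=C('1')+1=11+1=12
L[8]='0': occ=5, LF[8]=C('0')+5=1+5=6
L[9]='$': occ=0, LF[9]=C('$')+0=0+0=0
L[10]='0': occ=6, LF[10]=C('0')+6=1+6=7
L[11]='0': occ=7, LF[11]=C('0')+7=1+7=8
L[12]='0': occ=8, LF[12]=C('0')+8=1+8=9
L[13]='0': occ=9, LF[13]=C('0')+9=1+9=10

Answer: 1 2 11 13 3 4 5 12 6 0 7 8 9 10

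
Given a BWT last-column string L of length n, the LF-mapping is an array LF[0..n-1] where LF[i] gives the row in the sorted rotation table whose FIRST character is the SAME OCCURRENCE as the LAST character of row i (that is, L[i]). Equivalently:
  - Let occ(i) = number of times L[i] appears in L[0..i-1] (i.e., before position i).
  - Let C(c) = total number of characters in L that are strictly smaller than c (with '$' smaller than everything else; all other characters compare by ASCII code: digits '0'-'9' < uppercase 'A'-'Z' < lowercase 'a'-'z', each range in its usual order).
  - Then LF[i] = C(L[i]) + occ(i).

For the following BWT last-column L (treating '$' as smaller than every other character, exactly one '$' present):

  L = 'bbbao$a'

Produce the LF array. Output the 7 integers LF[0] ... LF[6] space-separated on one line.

Answer: 3 4 5 1 6 0 2

Derivation:
Char counts: '$':1, 'a':2, 'b':3, 'o':1
C (first-col start): C('$')=0, C('a')=1, C('b')=3, C('o')=6
L[0]='b': occ=0, LF[0]=C('b')+0=3+0=3
L[1]='b': occ=1, LF[1]=C('b')+1=3+1=4
L[2]='b': occ=2, LF[2]=C('b')+2=3+2=5
L[3]='a': occ=0, LF[3]=C('a')+0=1+0=1
L[4]='o': occ=0, LF[4]=C('o')+0=6+0=6
L[5]='$': occ=0, LF[5]=C('$')+0=0+0=0
L[6]='a': occ=1, LF[6]=C('a')+1=1+1=2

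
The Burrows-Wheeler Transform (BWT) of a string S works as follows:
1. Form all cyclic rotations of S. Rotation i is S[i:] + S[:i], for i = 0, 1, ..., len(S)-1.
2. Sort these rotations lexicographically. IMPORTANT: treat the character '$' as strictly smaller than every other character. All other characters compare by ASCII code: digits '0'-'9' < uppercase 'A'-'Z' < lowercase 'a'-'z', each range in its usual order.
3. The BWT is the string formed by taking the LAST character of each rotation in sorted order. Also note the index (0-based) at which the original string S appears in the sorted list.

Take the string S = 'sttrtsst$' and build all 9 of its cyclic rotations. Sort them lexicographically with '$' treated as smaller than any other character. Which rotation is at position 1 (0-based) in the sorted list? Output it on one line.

All 9 rotations (rotation i = S[i:]+S[:i]):
  rot[0] = sttrtsst$
  rot[1] = ttrtsst$s
  rot[2] = trtsst$st
  rot[3] = rtsst$stt
  rot[4] = tsst$sttr
  rot[5] = sst$sttrt
  rot[6] = st$sttrts
  rot[7] = t$sttrtss
  rot[8] = $sttrtsst
Sorted (with $ < everything):
  sorted[0] = $sttrtsst
  sorted[1] = rtsst$stt
  sorted[2] = sst$sttrt
  sorted[3] = st$sttrts
  sorted[4] = sttrtsst$
  sorted[5] = t$sttrtss
  sorted[6] = trtsst$st
  sorted[7] = tsst$sttr
  sorted[8] = ttrtsst$s
sorted[1] = rtsst$stt

Answer: rtsst$stt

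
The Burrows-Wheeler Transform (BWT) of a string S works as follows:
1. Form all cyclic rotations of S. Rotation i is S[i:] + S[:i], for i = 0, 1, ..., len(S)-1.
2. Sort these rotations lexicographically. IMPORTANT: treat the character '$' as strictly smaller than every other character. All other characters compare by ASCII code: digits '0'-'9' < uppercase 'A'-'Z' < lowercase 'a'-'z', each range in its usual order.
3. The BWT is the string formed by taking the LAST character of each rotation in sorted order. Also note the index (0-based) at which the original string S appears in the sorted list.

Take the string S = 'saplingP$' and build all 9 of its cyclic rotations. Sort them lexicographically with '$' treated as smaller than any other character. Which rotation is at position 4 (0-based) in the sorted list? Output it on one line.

Answer: ingP$sapl

Derivation:
All 9 rotations (rotation i = S[i:]+S[:i]):
  rot[0] = saplingP$
  rot[1] = aplingP$s
  rot[2] = plingP$sa
  rot[3] = lingP$sap
  rot[4] = ingP$sapl
  rot[5] = ngP$sapli
  rot[6] = gP$saplin
  rot[7] = P$sapling
  rot[8] = $saplingP
Sorted (with $ < everything):
  sorted[0] = $saplingP
  sorted[1] = P$sapling
  sorted[2] = aplingP$s
  sorted[3] = gP$saplin
  sorted[4] = ingP$sapl
  sorted[5] = lingP$sap
  sorted[6] = ngP$sapli
  sorted[7] = plingP$sa
  sorted[8] = saplingP$
sorted[4] = ingP$sapl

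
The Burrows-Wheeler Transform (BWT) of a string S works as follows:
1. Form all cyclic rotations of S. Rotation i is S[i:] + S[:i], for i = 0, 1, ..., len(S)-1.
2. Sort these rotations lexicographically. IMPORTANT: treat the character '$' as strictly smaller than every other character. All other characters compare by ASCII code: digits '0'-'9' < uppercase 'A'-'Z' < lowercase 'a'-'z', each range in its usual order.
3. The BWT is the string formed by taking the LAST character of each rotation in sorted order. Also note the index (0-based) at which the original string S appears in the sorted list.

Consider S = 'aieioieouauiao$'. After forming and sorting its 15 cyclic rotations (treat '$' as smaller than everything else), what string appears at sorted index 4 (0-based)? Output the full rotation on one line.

Answer: eioieouauiao$ai

Derivation:
All 15 rotations (rotation i = S[i:]+S[:i]):
  rot[0] = aieioieouauiao$
  rot[1] = ieioieouauiao$a
  rot[2] = eioieouauiao$ai
  rot[3] = ioieouauiao$aie
  rot[4] = oieouauiao$aiei
  rot[5] = ieouauiao$aieio
  rot[6] = eouauiao$aieioi
  rot[7] = ouauiao$aieioie
  rot[8] = uauiao$aieioieo
  rot[9] = auiao$aieioieou
  rot[10] = uiao$aieioieoua
  rot[11] = iao$aieioieouau
  rot[12] = ao$aieioieouaui
  rot[13] = o$aieioieouauia
  rot[14] = $aieioieouauiao
Sorted (with $ < everything):
  sorted[0] = $aieioieouauiao
  sorted[1] = aieioieouauiao$
  sorted[2] = ao$aieioieouaui
  sorted[3] = auiao$aieioieou
  sorted[4] = eioieouauiao$ai
  sorted[5] = eouauiao$aieioi
  sorted[6] = iao$aieioieouau
  sorted[7] = ieioieouauiao$a
  sorted[8] = ieouauiao$aieio
  sorted[9] = ioieouauiao$aie
  sorted[10] = o$aieioieouauia
  sorted[11] = oieouauiao$aiei
  sorted[12] = ouauiao$aieioie
  sorted[13] = uauiao$aieioieo
  sorted[14] = uiao$aieioieoua
sorted[4] = eioieouauiao$ai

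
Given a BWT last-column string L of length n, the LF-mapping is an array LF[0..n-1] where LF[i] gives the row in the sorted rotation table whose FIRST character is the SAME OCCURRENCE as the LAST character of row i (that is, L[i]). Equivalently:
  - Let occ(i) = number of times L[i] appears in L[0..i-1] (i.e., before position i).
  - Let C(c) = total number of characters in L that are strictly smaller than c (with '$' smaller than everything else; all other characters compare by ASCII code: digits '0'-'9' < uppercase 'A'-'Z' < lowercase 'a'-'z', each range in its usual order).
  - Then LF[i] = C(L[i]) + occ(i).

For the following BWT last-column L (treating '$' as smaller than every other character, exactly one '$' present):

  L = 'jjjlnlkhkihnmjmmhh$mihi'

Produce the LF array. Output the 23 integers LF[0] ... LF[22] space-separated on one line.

Char counts: '$':1, 'h':5, 'i':3, 'j':4, 'k':2, 'l':2, 'm':4, 'n':2
C (first-col start): C('$')=0, C('h')=1, C('i')=6, C('j')=9, C('k')=13, C('l')=15, C('m')=17, C('n')=21
L[0]='j': occ=0, LF[0]=C('j')+0=9+0=9
L[1]='j': occ=1, LF[1]=C('j')+1=9+1=10
L[2]='j': occ=2, LF[2]=C('j')+2=9+2=11
L[3]='l': occ=0, LF[3]=C('l')+0=15+0=15
L[4]='n': occ=0, LF[4]=C('n')+0=21+0=21
L[5]='l': occ=1, LF[5]=C('l')+1=15+1=16
L[6]='k': occ=0, LF[6]=C('k')+0=13+0=13
L[7]='h': occ=0, LF[7]=C('h')+0=1+0=1
L[8]='k': occ=1, LF[8]=C('k')+1=13+1=14
L[9]='i': occ=0, LF[9]=C('i')+0=6+0=6
L[10]='h': occ=1, LF[10]=C('h')+1=1+1=2
L[11]='n': occ=1, LF[11]=C('n')+1=21+1=22
L[12]='m': occ=0, LF[12]=C('m')+0=17+0=17
L[13]='j': occ=3, LF[13]=C('j')+3=9+3=12
L[14]='m': occ=1, LF[14]=C('m')+1=17+1=18
L[15]='m': occ=2, LF[15]=C('m')+2=17+2=19
L[16]='h': occ=2, LF[16]=C('h')+2=1+2=3
L[17]='h': occ=3, LF[17]=C('h')+3=1+3=4
L[18]='$': occ=0, LF[18]=C('$')+0=0+0=0
L[19]='m': occ=3, LF[19]=C('m')+3=17+3=20
L[20]='i': occ=1, LF[20]=C('i')+1=6+1=7
L[21]='h': occ=4, LF[21]=C('h')+4=1+4=5
L[22]='i': occ=2, LF[22]=C('i')+2=6+2=8

Answer: 9 10 11 15 21 16 13 1 14 6 2 22 17 12 18 19 3 4 0 20 7 5 8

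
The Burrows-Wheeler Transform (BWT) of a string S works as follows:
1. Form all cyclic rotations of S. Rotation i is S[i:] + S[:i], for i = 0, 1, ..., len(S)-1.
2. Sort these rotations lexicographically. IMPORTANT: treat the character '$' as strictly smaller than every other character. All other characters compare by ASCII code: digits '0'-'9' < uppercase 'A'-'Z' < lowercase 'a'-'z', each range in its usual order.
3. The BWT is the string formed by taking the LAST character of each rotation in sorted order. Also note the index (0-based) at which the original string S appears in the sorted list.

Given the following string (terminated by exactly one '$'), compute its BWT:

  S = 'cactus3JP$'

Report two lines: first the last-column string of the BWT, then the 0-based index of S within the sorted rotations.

All 10 rotations (rotation i = S[i:]+S[:i]):
  rot[0] = cactus3JP$
  rot[1] = actus3JP$c
  rot[2] = ctus3JP$ca
  rot[3] = tus3JP$cac
  rot[4] = us3JP$cact
  rot[5] = s3JP$cactu
  rot[6] = 3JP$cactus
  rot[7] = JP$cactus3
  rot[8] = P$cactus3J
  rot[9] = $cactus3JP
Sorted (with $ < everything):
  sorted[0] = $cactus3JP  (last char: 'P')
  sorted[1] = 3JP$cactus  (last char: 's')
  sorted[2] = JP$cactus3  (last char: '3')
  sorted[3] = P$cactus3J  (last char: 'J')
  sorted[4] = actus3JP$c  (last char: 'c')
  sorted[5] = cactus3JP$  (last char: '$')
  sorted[6] = ctus3JP$ca  (last char: 'a')
  sorted[7] = s3JP$cactu  (last char: 'u')
  sorted[8] = tus3JP$cac  (last char: 'c')
  sorted[9] = us3JP$cact  (last char: 't')
Last column: Ps3Jc$auct
Original string S is at sorted index 5

Answer: Ps3Jc$auct
5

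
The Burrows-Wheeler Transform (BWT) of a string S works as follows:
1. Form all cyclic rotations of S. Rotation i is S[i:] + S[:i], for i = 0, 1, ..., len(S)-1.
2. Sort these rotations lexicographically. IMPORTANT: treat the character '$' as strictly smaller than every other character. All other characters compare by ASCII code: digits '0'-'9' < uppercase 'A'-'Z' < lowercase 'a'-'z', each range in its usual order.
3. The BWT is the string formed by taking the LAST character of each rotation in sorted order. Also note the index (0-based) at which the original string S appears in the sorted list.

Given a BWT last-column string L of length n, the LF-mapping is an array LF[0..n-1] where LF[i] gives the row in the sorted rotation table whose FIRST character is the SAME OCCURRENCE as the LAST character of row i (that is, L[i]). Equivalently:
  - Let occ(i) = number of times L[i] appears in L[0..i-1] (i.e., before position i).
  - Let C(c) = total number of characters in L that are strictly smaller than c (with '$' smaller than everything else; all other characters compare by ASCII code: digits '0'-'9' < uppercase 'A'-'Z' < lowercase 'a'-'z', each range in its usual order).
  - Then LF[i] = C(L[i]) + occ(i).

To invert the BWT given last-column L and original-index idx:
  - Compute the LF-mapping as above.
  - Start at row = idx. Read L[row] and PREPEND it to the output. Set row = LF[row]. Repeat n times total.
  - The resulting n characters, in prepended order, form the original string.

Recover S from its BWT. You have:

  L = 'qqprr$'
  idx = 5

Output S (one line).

LF mapping: 2 3 1 4 5 0
Walk LF starting at row 5, prepending L[row]:
  step 1: row=5, L[5]='$', prepend. Next row=LF[5]=0
  step 2: row=0, L[0]='q', prepend. Next row=LF[0]=2
  step 3: row=2, L[2]='p', prepend. Next row=LF[2]=1
  step 4: row=1, L[1]='q', prepend. Next row=LF[1]=3
  step 5: row=3, L[3]='r', prepend. Next row=LF[3]=4
  step 6: row=4, L[4]='r', prepend. Next row=LF[4]=5
Reversed output: rrqpq$

Answer: rrqpq$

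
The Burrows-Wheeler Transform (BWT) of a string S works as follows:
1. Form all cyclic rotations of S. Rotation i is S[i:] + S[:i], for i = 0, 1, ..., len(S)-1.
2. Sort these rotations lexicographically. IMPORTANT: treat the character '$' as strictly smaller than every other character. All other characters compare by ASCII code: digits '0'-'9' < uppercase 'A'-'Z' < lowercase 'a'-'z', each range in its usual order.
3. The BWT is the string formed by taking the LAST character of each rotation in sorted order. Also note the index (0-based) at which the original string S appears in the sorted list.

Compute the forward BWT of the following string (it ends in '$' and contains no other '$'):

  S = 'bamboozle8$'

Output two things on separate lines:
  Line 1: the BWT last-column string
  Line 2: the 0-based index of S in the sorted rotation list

Answer: 8eb$mlzaboo
3

Derivation:
All 11 rotations (rotation i = S[i:]+S[:i]):
  rot[0] = bamboozle8$
  rot[1] = amboozle8$b
  rot[2] = mboozle8$ba
  rot[3] = boozle8$bam
  rot[4] = oozle8$bamb
  rot[5] = ozle8$bambo
  rot[6] = zle8$bamboo
  rot[7] = le8$bambooz
  rot[8] = e8$bamboozl
  rot[9] = 8$bamboozle
  rot[10] = $bamboozle8
Sorted (with $ < everything):
  sorted[0] = $bamboozle8  (last char: '8')
  sorted[1] = 8$bamboozle  (last char: 'e')
  sorted[2] = amboozle8$b  (last char: 'b')
  sorted[3] = bamboozle8$  (last char: '$')
  sorted[4] = boozle8$bam  (last char: 'm')
  sorted[5] = e8$bamboozl  (last char: 'l')
  sorted[6] = le8$bambooz  (last char: 'z')
  sorted[7] = mboozle8$ba  (last char: 'a')
  sorted[8] = oozle8$bamb  (last char: 'b')
  sorted[9] = ozle8$bambo  (last char: 'o')
  sorted[10] = zle8$bamboo  (last char: 'o')
Last column: 8eb$mlzaboo
Original string S is at sorted index 3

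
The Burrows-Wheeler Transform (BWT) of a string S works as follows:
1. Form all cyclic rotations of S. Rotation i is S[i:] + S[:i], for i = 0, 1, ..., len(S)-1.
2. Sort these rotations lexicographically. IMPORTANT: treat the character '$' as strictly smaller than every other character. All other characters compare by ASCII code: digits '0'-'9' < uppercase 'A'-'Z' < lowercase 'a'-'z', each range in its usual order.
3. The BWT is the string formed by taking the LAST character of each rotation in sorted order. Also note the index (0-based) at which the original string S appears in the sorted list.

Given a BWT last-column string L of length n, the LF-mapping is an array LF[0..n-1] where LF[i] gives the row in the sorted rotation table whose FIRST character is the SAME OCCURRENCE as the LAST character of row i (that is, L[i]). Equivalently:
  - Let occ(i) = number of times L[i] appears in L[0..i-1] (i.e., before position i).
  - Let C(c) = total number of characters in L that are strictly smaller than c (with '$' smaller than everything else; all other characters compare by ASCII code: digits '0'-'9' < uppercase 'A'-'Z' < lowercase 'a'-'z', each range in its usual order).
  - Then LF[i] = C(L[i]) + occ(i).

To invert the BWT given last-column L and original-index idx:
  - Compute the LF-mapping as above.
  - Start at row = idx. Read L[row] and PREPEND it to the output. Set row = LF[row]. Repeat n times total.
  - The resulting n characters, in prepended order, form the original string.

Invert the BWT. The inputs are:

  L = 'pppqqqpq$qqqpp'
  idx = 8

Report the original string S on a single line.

Answer: qppqqqpqqqppp$

Derivation:
LF mapping: 1 2 3 7 8 9 4 10 0 11 12 13 5 6
Walk LF starting at row 8, prepending L[row]:
  step 1: row=8, L[8]='$', prepend. Next row=LF[8]=0
  step 2: row=0, L[0]='p', prepend. Next row=LF[0]=1
  step 3: row=1, L[1]='p', prepend. Next row=LF[1]=2
  step 4: row=2, L[2]='p', prepend. Next row=LF[2]=3
  step 5: row=3, L[3]='q', prepend. Next row=LF[3]=7
  step 6: row=7, L[7]='q', prepend. Next row=LF[7]=10
  step 7: row=10, L[10]='q', prepend. Next row=LF[10]=12
  step 8: row=12, L[12]='p', prepend. Next row=LF[12]=5
  step 9: row=5, L[5]='q', prepend. Next row=LF[5]=9
  step 10: row=9, L[9]='q', prepend. Next row=LF[9]=11
  step 11: row=11, L[11]='q', prepend. Next row=LF[11]=13
  step 12: row=13, L[13]='p', prepend. Next row=LF[13]=6
  step 13: row=6, L[6]='p', prepend. Next row=LF[6]=4
  step 14: row=4, L[4]='q', prepend. Next row=LF[4]=8
Reversed output: qppqqqpqqqppp$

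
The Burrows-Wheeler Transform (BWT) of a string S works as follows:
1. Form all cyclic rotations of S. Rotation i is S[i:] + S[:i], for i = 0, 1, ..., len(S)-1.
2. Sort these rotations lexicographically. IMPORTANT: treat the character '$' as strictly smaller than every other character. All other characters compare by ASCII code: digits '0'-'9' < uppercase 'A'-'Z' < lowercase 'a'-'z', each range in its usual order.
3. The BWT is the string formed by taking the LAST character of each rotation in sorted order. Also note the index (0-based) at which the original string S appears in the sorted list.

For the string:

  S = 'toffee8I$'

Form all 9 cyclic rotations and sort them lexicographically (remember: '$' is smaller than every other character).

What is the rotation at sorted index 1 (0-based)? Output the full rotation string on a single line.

Answer: 8I$toffee

Derivation:
All 9 rotations (rotation i = S[i:]+S[:i]):
  rot[0] = toffee8I$
  rot[1] = offee8I$t
  rot[2] = ffee8I$to
  rot[3] = fee8I$tof
  rot[4] = ee8I$toff
  rot[5] = e8I$toffe
  rot[6] = 8I$toffee
  rot[7] = I$toffee8
  rot[8] = $toffee8I
Sorted (with $ < everything):
  sorted[0] = $toffee8I
  sorted[1] = 8I$toffee
  sorted[2] = I$toffee8
  sorted[3] = e8I$toffe
  sorted[4] = ee8I$toff
  sorted[5] = fee8I$tof
  sorted[6] = ffee8I$to
  sorted[7] = offee8I$t
  sorted[8] = toffee8I$
sorted[1] = 8I$toffee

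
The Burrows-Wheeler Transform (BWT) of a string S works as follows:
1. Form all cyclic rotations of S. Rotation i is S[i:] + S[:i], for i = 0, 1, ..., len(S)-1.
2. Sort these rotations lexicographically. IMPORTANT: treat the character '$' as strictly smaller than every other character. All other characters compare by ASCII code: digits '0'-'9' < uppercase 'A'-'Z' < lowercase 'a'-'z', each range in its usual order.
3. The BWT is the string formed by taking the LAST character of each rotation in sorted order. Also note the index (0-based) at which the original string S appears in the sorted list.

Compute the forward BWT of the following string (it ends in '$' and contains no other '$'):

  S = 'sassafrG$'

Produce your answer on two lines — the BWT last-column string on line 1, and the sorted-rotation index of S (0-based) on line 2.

All 9 rotations (rotation i = S[i:]+S[:i]):
  rot[0] = sassafrG$
  rot[1] = assafrG$s
  rot[2] = ssafrG$sa
  rot[3] = safrG$sas
  rot[4] = afrG$sass
  rot[5] = frG$sassa
  rot[6] = rG$sassaf
  rot[7] = G$sassafr
  rot[8] = $sassafrG
Sorted (with $ < everything):
  sorted[0] = $sassafrG  (last char: 'G')
  sorted[1] = G$sassafr  (last char: 'r')
  sorted[2] = afrG$sass  (last char: 's')
  sorted[3] = assafrG$s  (last char: 's')
  sorted[4] = frG$sassa  (last char: 'a')
  sorted[5] = rG$sassaf  (last char: 'f')
  sorted[6] = safrG$sas  (last char: 's')
  sorted[7] = sassafrG$  (last char: '$')
  sorted[8] = ssafrG$sa  (last char: 'a')
Last column: Grssafs$a
Original string S is at sorted index 7

Answer: Grssafs$a
7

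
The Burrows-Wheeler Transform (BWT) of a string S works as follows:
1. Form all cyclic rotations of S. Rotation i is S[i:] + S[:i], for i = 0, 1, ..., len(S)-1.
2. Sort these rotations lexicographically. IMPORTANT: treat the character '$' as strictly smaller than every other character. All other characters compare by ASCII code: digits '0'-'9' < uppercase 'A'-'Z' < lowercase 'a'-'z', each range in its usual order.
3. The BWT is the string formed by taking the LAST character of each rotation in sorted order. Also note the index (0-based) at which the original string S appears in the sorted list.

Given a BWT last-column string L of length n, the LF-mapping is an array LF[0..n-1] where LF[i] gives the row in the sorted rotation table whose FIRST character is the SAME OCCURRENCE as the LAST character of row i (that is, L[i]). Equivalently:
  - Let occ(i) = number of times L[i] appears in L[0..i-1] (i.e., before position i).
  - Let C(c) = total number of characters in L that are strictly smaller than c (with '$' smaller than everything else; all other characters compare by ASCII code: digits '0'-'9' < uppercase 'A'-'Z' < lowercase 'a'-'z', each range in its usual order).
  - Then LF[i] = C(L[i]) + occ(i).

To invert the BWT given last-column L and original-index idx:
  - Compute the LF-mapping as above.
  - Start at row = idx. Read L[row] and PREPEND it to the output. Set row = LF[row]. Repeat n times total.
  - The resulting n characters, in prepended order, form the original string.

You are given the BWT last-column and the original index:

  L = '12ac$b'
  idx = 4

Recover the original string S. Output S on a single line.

Answer: bca21$

Derivation:
LF mapping: 1 2 3 5 0 4
Walk LF starting at row 4, prepending L[row]:
  step 1: row=4, L[4]='$', prepend. Next row=LF[4]=0
  step 2: row=0, L[0]='1', prepend. Next row=LF[0]=1
  step 3: row=1, L[1]='2', prepend. Next row=LF[1]=2
  step 4: row=2, L[2]='a', prepend. Next row=LF[2]=3
  step 5: row=3, L[3]='c', prepend. Next row=LF[3]=5
  step 6: row=5, L[5]='b', prepend. Next row=LF[5]=4
Reversed output: bca21$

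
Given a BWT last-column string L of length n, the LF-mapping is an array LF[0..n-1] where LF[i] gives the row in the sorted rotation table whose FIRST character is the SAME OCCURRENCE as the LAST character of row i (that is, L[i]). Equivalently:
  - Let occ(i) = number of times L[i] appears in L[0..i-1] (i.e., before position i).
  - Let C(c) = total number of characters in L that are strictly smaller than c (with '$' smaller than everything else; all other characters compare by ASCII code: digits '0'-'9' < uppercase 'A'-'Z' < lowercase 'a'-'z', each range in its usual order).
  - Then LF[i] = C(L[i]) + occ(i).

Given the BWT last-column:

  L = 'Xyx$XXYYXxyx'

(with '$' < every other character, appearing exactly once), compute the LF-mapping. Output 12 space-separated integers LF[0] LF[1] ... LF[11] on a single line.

Answer: 1 10 7 0 2 3 5 6 4 8 11 9

Derivation:
Char counts: '$':1, 'X':4, 'Y':2, 'x':3, 'y':2
C (first-col start): C('$')=0, C('X')=1, C('Y')=5, C('x')=7, C('y')=10
L[0]='X': occ=0, LF[0]=C('X')+0=1+0=1
L[1]='y': occ=0, LF[1]=C('y')+0=10+0=10
L[2]='x': occ=0, LF[2]=C('x')+0=7+0=7
L[3]='$': occ=0, LF[3]=C('$')+0=0+0=0
L[4]='X': occ=1, LF[4]=C('X')+1=1+1=2
L[5]='X': occ=2, LF[5]=C('X')+2=1+2=3
L[6]='Y': occ=0, LF[6]=C('Y')+0=5+0=5
L[7]='Y': occ=1, LF[7]=C('Y')+1=5+1=6
L[8]='X': occ=3, LF[8]=C('X')+3=1+3=4
L[9]='x': occ=1, LF[9]=C('x')+1=7+1=8
L[10]='y': occ=1, LF[10]=C('y')+1=10+1=11
L[11]='x': occ=2, LF[11]=C('x')+2=7+2=9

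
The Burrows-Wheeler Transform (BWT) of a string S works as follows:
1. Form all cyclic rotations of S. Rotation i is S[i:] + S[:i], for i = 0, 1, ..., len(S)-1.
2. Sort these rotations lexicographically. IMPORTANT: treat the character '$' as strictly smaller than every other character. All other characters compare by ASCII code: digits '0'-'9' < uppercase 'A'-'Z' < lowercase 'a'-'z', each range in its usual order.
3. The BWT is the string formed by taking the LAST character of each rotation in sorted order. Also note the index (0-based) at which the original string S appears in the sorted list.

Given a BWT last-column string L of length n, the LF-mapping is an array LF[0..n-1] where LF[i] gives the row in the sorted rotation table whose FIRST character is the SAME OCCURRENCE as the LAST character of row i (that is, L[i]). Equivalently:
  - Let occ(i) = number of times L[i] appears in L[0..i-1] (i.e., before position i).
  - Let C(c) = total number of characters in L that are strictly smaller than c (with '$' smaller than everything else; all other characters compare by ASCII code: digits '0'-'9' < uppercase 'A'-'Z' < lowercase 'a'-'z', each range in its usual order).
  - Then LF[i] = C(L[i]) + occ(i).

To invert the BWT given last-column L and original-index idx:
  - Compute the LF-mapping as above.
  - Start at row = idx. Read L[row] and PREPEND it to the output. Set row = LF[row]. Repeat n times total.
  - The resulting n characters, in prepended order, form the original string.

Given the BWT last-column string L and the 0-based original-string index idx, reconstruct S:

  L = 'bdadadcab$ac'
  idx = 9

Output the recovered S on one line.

Answer: daaadacbcdb$

Derivation:
LF mapping: 5 9 1 10 2 11 7 3 6 0 4 8
Walk LF starting at row 9, prepending L[row]:
  step 1: row=9, L[9]='$', prepend. Next row=LF[9]=0
  step 2: row=0, L[0]='b', prepend. Next row=LF[0]=5
  step 3: row=5, L[5]='d', prepend. Next row=LF[5]=11
  step 4: row=11, L[11]='c', prepend. Next row=LF[11]=8
  step 5: row=8, L[8]='b', prepend. Next row=LF[8]=6
  step 6: row=6, L[6]='c', prepend. Next row=LF[6]=7
  step 7: row=7, L[7]='a', prepend. Next row=LF[7]=3
  step 8: row=3, L[3]='d', prepend. Next row=LF[3]=10
  step 9: row=10, L[10]='a', prepend. Next row=LF[10]=4
  step 10: row=4, L[4]='a', prepend. Next row=LF[4]=2
  step 11: row=2, L[2]='a', prepend. Next row=LF[2]=1
  step 12: row=1, L[1]='d', prepend. Next row=LF[1]=9
Reversed output: daaadacbcdb$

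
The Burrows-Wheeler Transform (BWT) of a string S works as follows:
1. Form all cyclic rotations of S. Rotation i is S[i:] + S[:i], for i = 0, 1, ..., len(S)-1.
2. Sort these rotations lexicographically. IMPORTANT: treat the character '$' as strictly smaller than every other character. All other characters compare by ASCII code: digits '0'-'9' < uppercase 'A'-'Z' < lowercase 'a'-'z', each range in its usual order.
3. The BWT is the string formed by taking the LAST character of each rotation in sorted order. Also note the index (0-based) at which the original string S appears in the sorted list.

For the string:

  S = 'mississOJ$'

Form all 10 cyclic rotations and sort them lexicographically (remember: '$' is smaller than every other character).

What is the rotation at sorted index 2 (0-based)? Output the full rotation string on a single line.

Answer: OJ$mississ

Derivation:
All 10 rotations (rotation i = S[i:]+S[:i]):
  rot[0] = mississOJ$
  rot[1] = ississOJ$m
  rot[2] = ssissOJ$mi
  rot[3] = sissOJ$mis
  rot[4] = issOJ$miss
  rot[5] = ssOJ$missi
  rot[6] = sOJ$missis
  rot[7] = OJ$mississ
  rot[8] = J$mississO
  rot[9] = $mississOJ
Sorted (with $ < everything):
  sorted[0] = $mississOJ
  sorted[1] = J$mississO
  sorted[2] = OJ$mississ
  sorted[3] = issOJ$miss
  sorted[4] = ississOJ$m
  sorted[5] = mississOJ$
  sorted[6] = sOJ$missis
  sorted[7] = sissOJ$mis
  sorted[8] = ssOJ$missi
  sorted[9] = ssissOJ$mi
sorted[2] = OJ$mississ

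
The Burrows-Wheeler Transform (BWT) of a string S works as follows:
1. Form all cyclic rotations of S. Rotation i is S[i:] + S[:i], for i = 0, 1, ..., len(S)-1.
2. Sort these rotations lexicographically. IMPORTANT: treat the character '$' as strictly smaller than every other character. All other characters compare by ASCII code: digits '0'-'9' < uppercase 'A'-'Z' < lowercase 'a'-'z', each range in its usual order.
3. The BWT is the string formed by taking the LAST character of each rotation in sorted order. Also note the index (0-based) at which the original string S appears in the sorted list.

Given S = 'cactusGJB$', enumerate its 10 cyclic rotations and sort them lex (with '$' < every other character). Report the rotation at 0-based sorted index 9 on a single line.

All 10 rotations (rotation i = S[i:]+S[:i]):
  rot[0] = cactusGJB$
  rot[1] = actusGJB$c
  rot[2] = ctusGJB$ca
  rot[3] = tusGJB$cac
  rot[4] = usGJB$cact
  rot[5] = sGJB$cactu
  rot[6] = GJB$cactus
  rot[7] = JB$cactusG
  rot[8] = B$cactusGJ
  rot[9] = $cactusGJB
Sorted (with $ < everything):
  sorted[0] = $cactusGJB
  sorted[1] = B$cactusGJ
  sorted[2] = GJB$cactus
  sorted[3] = JB$cactusG
  sorted[4] = actusGJB$c
  sorted[5] = cactusGJB$
  sorted[6] = ctusGJB$ca
  sorted[7] = sGJB$cactu
  sorted[8] = tusGJB$cac
  sorted[9] = usGJB$cact
sorted[9] = usGJB$cact

Answer: usGJB$cact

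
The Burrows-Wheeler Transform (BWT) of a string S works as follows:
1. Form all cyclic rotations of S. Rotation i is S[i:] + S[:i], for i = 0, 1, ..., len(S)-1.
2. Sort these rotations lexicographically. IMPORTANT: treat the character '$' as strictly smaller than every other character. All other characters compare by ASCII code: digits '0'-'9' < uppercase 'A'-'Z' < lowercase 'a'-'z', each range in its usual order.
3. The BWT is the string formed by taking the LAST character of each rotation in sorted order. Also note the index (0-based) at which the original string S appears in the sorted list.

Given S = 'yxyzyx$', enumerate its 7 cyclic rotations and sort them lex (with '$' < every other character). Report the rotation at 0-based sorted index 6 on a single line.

All 7 rotations (rotation i = S[i:]+S[:i]):
  rot[0] = yxyzyx$
  rot[1] = xyzyx$y
  rot[2] = yzyx$yx
  rot[3] = zyx$yxy
  rot[4] = yx$yxyz
  rot[5] = x$yxyzy
  rot[6] = $yxyzyx
Sorted (with $ < everything):
  sorted[0] = $yxyzyx
  sorted[1] = x$yxyzy
  sorted[2] = xyzyx$y
  sorted[3] = yx$yxyz
  sorted[4] = yxyzyx$
  sorted[5] = yzyx$yx
  sorted[6] = zyx$yxy
sorted[6] = zyx$yxy

Answer: zyx$yxy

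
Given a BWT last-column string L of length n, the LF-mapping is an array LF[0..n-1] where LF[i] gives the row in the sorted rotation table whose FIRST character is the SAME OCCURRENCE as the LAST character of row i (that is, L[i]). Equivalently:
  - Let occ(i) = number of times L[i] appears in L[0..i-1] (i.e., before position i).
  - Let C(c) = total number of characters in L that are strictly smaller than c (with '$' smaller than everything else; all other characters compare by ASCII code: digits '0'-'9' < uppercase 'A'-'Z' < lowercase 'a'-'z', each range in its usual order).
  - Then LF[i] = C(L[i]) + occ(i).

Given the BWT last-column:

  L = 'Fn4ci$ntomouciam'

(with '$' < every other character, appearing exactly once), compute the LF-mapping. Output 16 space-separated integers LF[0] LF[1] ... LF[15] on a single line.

Answer: 2 10 1 4 6 0 11 14 12 8 13 15 5 7 3 9

Derivation:
Char counts: '$':1, '4':1, 'F':1, 'a':1, 'c':2, 'i':2, 'm':2, 'n':2, 'o':2, 't':1, 'u':1
C (first-col start): C('$')=0, C('4')=1, C('F')=2, C('a')=3, C('c')=4, C('i')=6, C('m')=8, C('n')=10, C('o')=12, C('t')=14, C('u')=15
L[0]='F': occ=0, LF[0]=C('F')+0=2+0=2
L[1]='n': occ=0, LF[1]=C('n')+0=10+0=10
L[2]='4': occ=0, LF[2]=C('4')+0=1+0=1
L[3]='c': occ=0, LF[3]=C('c')+0=4+0=4
L[4]='i': occ=0, LF[4]=C('i')+0=6+0=6
L[5]='$': occ=0, LF[5]=C('$')+0=0+0=0
L[6]='n': occ=1, LF[6]=C('n')+1=10+1=11
L[7]='t': occ=0, LF[7]=C('t')+0=14+0=14
L[8]='o': occ=0, LF[8]=C('o')+0=12+0=12
L[9]='m': occ=0, LF[9]=C('m')+0=8+0=8
L[10]='o': occ=1, LF[10]=C('o')+1=12+1=13
L[11]='u': occ=0, LF[11]=C('u')+0=15+0=15
L[12]='c': occ=1, LF[12]=C('c')+1=4+1=5
L[13]='i': occ=1, LF[13]=C('i')+1=6+1=7
L[14]='a': occ=0, LF[14]=C('a')+0=3+0=3
L[15]='m': occ=1, LF[15]=C('m')+1=8+1=9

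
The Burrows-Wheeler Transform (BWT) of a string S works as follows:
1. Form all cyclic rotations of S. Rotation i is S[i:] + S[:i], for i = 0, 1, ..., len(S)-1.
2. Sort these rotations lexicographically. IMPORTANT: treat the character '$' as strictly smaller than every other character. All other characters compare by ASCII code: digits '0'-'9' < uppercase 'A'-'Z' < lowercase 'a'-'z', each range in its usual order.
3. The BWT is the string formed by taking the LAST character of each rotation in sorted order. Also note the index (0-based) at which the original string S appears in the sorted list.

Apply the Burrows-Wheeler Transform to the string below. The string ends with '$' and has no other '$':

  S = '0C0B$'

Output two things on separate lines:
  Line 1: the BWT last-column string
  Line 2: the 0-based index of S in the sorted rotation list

Answer: BC$00
2

Derivation:
All 5 rotations (rotation i = S[i:]+S[:i]):
  rot[0] = 0C0B$
  rot[1] = C0B$0
  rot[2] = 0B$0C
  rot[3] = B$0C0
  rot[4] = $0C0B
Sorted (with $ < everything):
  sorted[0] = $0C0B  (last char: 'B')
  sorted[1] = 0B$0C  (last char: 'C')
  sorted[2] = 0C0B$  (last char: '$')
  sorted[3] = B$0C0  (last char: '0')
  sorted[4] = C0B$0  (last char: '0')
Last column: BC$00
Original string S is at sorted index 2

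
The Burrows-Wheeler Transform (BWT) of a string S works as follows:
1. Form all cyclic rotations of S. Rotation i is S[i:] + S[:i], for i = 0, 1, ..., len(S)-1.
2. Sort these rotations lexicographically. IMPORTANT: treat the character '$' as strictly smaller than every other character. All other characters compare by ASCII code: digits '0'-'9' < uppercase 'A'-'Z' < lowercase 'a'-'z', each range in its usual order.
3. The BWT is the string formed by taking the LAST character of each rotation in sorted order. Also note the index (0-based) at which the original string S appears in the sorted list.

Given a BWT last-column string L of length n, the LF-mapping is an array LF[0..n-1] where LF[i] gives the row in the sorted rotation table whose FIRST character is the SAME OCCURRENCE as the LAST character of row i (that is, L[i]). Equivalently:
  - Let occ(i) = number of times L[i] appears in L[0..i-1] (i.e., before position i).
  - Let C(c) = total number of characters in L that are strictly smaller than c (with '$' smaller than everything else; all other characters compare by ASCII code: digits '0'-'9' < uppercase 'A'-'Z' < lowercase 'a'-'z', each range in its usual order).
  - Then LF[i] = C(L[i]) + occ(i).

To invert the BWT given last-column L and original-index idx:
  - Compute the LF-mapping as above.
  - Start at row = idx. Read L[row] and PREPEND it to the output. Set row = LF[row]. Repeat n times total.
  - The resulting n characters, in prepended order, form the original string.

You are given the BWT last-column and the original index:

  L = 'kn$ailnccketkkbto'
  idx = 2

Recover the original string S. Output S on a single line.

LF mapping: 7 12 0 1 6 11 13 3 4 8 5 15 9 10 2 16 14
Walk LF starting at row 2, prepending L[row]:
  step 1: row=2, L[2]='$', prepend. Next row=LF[2]=0
  step 2: row=0, L[0]='k', prepend. Next row=LF[0]=7
  step 3: row=7, L[7]='c', prepend. Next row=LF[7]=3
  step 4: row=3, L[3]='a', prepend. Next row=LF[3]=1
  step 5: row=1, L[1]='n', prepend. Next row=LF[1]=12
  step 6: row=12, L[12]='k', prepend. Next row=LF[12]=9
  step 7: row=9, L[9]='k', prepend. Next row=LF[9]=8
  step 8: row=8, L[8]='c', prepend. Next row=LF[8]=4
  step 9: row=4, L[4]='i', prepend. Next row=LF[4]=6
  step 10: row=6, L[6]='n', prepend. Next row=LF[6]=13
  step 11: row=13, L[13]='k', prepend. Next row=LF[13]=10
  step 12: row=10, L[10]='e', prepend. Next row=LF[10]=5
  step 13: row=5, L[5]='l', prepend. Next row=LF[5]=11
  step 14: row=11, L[11]='t', prepend. Next row=LF[11]=15
  step 15: row=15, L[15]='t', prepend. Next row=LF[15]=16
  step 16: row=16, L[16]='o', prepend. Next row=LF[16]=14
  step 17: row=14, L[14]='b', prepend. Next row=LF[14]=2
Reversed output: bottleknickknack$

Answer: bottleknickknack$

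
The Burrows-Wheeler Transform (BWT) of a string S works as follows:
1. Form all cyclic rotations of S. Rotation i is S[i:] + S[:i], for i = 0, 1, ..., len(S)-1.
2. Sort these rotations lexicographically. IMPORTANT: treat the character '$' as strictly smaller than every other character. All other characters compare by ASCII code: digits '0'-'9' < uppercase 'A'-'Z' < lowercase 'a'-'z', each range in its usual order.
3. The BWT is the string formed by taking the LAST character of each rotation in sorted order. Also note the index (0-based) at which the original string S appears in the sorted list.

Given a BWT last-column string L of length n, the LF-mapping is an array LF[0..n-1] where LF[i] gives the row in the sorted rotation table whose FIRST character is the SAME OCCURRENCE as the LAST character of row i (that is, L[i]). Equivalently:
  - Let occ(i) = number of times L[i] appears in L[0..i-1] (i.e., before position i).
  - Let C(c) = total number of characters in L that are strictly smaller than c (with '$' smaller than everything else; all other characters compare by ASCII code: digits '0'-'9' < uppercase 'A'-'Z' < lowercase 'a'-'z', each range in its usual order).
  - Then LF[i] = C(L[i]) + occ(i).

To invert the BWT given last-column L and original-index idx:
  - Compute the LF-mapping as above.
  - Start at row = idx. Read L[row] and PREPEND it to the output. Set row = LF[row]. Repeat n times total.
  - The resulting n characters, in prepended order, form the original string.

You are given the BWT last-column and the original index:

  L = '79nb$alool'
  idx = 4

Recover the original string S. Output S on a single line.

Answer: balloon97$

Derivation:
LF mapping: 1 2 7 4 0 3 5 8 9 6
Walk LF starting at row 4, prepending L[row]:
  step 1: row=4, L[4]='$', prepend. Next row=LF[4]=0
  step 2: row=0, L[0]='7', prepend. Next row=LF[0]=1
  step 3: row=1, L[1]='9', prepend. Next row=LF[1]=2
  step 4: row=2, L[2]='n', prepend. Next row=LF[2]=7
  step 5: row=7, L[7]='o', prepend. Next row=LF[7]=8
  step 6: row=8, L[8]='o', prepend. Next row=LF[8]=9
  step 7: row=9, L[9]='l', prepend. Next row=LF[9]=6
  step 8: row=6, L[6]='l', prepend. Next row=LF[6]=5
  step 9: row=5, L[5]='a', prepend. Next row=LF[5]=3
  step 10: row=3, L[3]='b', prepend. Next row=LF[3]=4
Reversed output: balloon97$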